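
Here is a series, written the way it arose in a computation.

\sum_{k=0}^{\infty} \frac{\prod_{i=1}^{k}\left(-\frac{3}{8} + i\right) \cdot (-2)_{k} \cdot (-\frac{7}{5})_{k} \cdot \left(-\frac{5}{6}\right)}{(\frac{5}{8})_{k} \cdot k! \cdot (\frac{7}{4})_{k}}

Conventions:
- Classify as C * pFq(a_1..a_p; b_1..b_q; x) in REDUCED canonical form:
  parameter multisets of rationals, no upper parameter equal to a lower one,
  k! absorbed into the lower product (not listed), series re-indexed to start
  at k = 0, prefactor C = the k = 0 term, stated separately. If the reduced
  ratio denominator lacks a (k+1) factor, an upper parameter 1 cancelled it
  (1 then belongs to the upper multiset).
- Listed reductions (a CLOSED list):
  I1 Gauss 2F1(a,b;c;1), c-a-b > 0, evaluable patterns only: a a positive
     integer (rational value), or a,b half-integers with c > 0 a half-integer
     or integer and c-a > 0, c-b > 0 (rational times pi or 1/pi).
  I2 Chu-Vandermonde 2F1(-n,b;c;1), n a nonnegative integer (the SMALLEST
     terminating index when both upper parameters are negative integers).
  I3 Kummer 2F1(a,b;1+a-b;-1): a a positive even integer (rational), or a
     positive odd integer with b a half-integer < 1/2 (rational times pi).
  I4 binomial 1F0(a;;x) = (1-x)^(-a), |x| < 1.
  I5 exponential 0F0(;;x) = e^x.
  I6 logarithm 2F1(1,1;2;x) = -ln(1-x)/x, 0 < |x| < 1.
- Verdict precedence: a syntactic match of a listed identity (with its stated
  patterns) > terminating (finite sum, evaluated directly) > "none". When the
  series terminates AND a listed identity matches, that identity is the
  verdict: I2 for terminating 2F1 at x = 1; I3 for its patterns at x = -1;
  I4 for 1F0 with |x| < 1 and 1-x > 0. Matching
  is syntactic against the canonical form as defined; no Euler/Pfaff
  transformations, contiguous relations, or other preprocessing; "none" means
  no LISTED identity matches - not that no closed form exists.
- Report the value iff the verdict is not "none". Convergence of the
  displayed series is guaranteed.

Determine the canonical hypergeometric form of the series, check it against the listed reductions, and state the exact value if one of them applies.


This is -\frac{5}{6} * 2F1(-2, -\frac{7}{5}; \frac{7}{4}; 1) in reduced canonical form. Verdict: Vandermonde's identity (I2) matches (terminating 2F1 at x = 1 with n = 2, b = -7/5, c = \frac{7}{4}). Hence: -\frac{249}{110}.

Key observation: with t_0 = -\frac{5}{6}, the parameter 5/8 appears in both the upper and lower lists and cancels.
Adjacent-term ratio: r(k) = 1 * (k-2) (k-\frac{7}{5}) / [(k+\frac{7}{4}) (k+1)] - rational; roots negated = parameters, x = 1, C = -\frac{5}{6}.


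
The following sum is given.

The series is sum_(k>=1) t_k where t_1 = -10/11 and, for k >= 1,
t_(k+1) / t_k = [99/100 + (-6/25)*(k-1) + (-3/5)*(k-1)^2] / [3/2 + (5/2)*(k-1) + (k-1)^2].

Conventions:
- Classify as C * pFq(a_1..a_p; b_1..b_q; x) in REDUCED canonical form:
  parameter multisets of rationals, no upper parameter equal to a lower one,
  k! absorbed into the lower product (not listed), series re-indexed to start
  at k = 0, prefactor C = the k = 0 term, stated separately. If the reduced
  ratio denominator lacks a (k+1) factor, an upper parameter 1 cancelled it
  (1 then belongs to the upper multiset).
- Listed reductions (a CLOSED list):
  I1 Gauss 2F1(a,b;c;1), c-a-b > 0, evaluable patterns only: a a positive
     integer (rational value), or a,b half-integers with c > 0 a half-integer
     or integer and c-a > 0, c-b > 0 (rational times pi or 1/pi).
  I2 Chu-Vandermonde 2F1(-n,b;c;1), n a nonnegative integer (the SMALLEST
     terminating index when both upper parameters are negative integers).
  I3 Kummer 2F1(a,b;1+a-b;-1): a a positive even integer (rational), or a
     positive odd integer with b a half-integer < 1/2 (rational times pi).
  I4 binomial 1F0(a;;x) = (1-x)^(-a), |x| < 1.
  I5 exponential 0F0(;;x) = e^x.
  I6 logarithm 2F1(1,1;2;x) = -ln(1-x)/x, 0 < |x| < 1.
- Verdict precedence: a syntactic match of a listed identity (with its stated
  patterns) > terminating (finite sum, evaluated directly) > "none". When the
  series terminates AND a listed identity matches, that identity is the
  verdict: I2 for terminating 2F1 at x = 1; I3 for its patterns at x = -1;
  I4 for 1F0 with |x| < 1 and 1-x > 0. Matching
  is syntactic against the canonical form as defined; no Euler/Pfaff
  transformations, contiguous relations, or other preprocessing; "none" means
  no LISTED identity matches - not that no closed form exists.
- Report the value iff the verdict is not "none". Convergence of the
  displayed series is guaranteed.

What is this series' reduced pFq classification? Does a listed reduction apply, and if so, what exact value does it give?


Prefactor -10/11, argument -3/5: 1F0 with upper {-11/10} over lower {-}. Verdict: the I4 binomial reduction matches (the 1F0 binomial series: exponent 11/10, x = -3/5). Value: (-10/11) * (8/5)^(11/10).

First insight: t_0 = -10/11 here, and the expanded ratio factors over Q; C = -10/11, x = -3/5, roots give parameters.
Adjacent-term ratio: r(k) = (-3/5) * (k-11/10) / [(k+1)] - rational in k, leading ratio (-3/5); with t_0 = -10/11, classification follows.


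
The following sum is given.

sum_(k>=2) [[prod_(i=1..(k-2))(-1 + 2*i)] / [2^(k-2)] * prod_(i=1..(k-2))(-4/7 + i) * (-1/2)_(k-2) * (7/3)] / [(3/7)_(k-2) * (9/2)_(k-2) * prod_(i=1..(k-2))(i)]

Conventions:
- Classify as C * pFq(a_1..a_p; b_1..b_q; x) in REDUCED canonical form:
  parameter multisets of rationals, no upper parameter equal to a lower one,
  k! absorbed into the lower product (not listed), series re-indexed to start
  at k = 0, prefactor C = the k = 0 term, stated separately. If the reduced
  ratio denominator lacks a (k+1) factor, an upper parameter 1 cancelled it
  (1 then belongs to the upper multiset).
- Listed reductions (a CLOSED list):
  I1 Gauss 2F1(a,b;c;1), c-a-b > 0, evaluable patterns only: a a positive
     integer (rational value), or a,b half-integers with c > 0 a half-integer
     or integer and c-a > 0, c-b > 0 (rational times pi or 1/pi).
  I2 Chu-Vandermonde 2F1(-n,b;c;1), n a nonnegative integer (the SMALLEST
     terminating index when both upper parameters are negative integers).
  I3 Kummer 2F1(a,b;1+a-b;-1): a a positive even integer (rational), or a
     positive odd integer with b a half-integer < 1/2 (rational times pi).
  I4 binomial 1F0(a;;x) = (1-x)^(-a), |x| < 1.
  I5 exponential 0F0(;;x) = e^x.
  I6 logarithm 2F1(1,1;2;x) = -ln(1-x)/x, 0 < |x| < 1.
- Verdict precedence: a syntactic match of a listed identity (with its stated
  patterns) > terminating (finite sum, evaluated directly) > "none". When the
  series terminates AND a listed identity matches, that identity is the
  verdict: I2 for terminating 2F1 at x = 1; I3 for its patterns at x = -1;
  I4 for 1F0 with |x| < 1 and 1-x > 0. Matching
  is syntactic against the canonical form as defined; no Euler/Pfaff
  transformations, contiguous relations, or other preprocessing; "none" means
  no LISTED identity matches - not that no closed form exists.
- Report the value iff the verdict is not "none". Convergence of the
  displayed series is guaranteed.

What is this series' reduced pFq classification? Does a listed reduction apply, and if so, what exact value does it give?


The tell: from the first term 7/3: the parameter 3/7 appears in both the upper and lower lists and cancels.
Ratio: r(k) = 1 * (k-1/2) (k+1/2) / [(k+9/2) (k+1)] - poly over poly, x = 1 from leading terms; C = 7/3 at k = 0.

This is 7/3 * 2F1(-1/2, 1/2; 9/2; 1) in reduced canonical form. Verdict: the half-integer Gauss pattern (I1) fires (x = 1; upper {-1/2, 1/2} half-integers, c = 9/2 in the evaluable pattern). Exact value: (8575/12288) * pi.


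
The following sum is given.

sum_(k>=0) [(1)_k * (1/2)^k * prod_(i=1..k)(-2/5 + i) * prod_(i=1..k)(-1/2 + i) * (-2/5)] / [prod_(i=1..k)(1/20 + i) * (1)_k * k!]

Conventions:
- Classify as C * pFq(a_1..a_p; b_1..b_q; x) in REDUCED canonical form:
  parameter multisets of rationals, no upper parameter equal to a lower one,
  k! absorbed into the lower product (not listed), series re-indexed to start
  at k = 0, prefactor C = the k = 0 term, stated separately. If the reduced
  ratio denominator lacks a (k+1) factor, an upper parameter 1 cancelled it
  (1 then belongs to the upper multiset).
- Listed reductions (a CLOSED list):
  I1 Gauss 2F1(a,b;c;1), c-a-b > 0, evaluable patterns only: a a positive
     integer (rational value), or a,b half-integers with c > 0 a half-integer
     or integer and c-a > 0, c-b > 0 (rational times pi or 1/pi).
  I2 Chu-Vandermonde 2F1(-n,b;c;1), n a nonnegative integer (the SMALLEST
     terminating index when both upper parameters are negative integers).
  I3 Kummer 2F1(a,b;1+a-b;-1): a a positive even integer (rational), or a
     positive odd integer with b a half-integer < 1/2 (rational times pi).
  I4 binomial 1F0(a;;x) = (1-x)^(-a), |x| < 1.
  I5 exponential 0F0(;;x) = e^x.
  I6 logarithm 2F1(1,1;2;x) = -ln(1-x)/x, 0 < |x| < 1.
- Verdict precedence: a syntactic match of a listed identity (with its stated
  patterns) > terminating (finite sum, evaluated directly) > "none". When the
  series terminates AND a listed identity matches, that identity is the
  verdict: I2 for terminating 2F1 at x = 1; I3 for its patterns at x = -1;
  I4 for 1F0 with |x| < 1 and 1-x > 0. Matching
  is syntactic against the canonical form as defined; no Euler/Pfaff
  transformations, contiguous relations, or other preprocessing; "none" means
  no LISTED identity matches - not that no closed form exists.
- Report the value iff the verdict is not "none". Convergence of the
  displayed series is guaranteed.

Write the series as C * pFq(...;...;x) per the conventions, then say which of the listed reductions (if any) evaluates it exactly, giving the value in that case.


At argument 1/2: a 2F1 with upper {1/2, 3/5}, lower {21/20}, scaled by C = -2/5. Verdict: none. Every listed pattern misses the 2F1 form at 1/2, upper {1/2, 3/5}.

The tell: with t_0 = -2/5, the parameter 1 appears in both the upper and lower lists and cancels.
Ratio: r(k) = (1/2) * (k+1/2) (k+3/5) / [(k+21/20) (k+1)] - poly over poly, x = (1/2) from leading terms; C = -2/5 at k = 0.


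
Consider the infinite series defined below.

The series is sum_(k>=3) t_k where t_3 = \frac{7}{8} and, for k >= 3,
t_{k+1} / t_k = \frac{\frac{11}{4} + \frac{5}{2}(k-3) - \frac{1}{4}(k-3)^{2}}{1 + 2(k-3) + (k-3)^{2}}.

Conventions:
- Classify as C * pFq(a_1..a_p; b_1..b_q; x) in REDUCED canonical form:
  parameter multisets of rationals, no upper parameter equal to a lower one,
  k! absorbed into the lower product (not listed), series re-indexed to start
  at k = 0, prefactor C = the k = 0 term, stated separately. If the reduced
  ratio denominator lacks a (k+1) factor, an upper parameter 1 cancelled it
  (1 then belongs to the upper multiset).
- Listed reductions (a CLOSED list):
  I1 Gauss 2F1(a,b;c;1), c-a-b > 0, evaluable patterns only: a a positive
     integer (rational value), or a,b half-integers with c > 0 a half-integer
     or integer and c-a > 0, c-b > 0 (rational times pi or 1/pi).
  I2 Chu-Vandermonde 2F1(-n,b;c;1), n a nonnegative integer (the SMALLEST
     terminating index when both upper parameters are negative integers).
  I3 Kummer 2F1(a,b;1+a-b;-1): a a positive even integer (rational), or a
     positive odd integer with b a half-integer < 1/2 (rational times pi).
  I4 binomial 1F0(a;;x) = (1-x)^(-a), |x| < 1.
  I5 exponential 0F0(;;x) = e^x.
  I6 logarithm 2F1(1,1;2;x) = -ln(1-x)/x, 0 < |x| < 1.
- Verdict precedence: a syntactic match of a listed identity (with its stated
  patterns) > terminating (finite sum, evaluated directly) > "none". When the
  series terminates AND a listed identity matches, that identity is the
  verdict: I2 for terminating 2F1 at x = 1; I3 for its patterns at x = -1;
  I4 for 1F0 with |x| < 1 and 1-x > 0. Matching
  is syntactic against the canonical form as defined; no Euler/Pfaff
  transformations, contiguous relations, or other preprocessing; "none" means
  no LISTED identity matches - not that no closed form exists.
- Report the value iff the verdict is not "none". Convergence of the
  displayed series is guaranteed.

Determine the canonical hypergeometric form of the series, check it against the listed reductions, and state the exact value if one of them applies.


The tell: with t_0 = \frac{7}{8}, the parameter 1 appears in both the upper and lower lists and cancels.
Ratio: r(k) = -\frac{1}{4} * (k-11) / [(k+1)] ; factor over Q: parameters, x = -\frac{1}{4}, and C = \frac{7}{8}.

Classification (C = \frac{7}{8}): 1F0 with upper {-11}, lower {-}, argument x = -\frac{1}{4}. Verdict: binomial (I4) fires (the 1F0 binomial series: exponent 11, x = -\frac{1}{4}). Its exact value is \frac{341796875}{33554432}.


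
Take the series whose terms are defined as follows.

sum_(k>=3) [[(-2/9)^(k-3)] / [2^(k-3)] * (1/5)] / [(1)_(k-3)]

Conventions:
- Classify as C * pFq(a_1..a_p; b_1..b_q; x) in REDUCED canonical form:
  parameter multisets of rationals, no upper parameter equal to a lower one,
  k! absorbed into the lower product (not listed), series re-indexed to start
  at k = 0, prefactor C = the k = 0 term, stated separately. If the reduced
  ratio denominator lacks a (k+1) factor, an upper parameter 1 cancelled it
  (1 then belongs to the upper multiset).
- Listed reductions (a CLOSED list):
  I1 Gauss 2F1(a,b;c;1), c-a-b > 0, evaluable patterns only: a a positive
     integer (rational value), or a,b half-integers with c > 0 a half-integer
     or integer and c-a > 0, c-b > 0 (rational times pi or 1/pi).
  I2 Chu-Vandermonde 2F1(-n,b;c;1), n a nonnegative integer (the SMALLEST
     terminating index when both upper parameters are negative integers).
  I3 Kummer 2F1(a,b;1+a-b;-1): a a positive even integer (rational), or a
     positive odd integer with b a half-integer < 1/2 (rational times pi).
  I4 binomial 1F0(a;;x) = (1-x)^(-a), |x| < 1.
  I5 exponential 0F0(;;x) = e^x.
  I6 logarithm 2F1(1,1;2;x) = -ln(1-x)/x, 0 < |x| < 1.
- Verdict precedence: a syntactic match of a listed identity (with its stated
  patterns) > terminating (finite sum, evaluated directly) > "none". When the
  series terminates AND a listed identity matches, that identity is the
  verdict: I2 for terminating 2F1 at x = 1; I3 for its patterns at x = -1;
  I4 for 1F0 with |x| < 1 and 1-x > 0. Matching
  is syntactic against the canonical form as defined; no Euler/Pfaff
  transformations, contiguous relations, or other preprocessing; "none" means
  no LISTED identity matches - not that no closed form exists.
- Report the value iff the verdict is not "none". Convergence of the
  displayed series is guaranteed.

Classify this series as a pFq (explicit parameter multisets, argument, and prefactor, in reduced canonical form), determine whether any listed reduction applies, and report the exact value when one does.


The tell: t_0 being 1/5, the two k-th powers (prefactor 1/5) combine into one argument.
Adjacent-term ratio: r(k) = (-1/9) * 1 / [(k+1)] - rational; roots negated = parameters, x = (-1/9), C = 1/5.

With C = 1/5: the canonical form is 0F0(-; -; -1/9). Verdict: this is exponential (I5) (the 0F0 exponential series at x = -1/9). Sum: (1/5) * e^(-1/9).


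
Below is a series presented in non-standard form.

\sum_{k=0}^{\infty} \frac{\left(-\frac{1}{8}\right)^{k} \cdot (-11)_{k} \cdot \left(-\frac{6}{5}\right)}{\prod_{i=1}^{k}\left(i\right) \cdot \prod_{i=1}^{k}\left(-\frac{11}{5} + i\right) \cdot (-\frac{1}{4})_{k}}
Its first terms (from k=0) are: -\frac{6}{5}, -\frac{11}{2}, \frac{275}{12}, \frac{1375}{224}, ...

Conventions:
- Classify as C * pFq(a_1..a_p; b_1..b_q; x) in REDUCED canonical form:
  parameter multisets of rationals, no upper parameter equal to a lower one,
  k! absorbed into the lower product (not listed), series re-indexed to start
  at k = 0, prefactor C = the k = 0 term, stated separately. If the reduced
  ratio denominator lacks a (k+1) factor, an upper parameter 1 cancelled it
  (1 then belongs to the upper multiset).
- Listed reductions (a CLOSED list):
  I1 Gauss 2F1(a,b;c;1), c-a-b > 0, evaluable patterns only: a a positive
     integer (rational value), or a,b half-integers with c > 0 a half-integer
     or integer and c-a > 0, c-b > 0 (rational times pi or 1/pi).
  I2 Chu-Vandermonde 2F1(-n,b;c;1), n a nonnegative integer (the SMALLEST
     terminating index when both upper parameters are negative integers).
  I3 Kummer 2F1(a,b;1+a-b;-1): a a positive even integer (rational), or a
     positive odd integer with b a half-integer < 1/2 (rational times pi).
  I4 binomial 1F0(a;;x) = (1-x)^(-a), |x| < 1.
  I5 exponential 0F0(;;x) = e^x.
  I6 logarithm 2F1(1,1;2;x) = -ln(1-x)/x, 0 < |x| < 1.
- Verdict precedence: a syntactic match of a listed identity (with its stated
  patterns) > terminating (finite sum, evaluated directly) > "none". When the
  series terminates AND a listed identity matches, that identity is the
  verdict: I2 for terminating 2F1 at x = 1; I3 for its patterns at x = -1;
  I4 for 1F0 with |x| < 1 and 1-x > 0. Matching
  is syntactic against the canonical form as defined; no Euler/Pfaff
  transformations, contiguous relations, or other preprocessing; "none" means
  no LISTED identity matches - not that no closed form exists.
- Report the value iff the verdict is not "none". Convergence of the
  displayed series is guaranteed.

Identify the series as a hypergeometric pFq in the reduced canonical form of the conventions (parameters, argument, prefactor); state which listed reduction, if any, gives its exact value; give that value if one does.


Prefactor -\frac{6}{5}, argument -\frac{1}{8}: 1F2 with upper {-11} over lower {-\frac{6}{5}, -\frac{1}{4}}. Verdict: terminating. With -11 upstairs the series is a 12-term polynomial sum; evaluated term by term. Its exact value is \frac{6246679704137199541160568653}{275544857900142034456412160}.

The tell: t_0 = -\frac{6}{5} here, and the lower running product (C = -6/5) is a rising factorial.
Ratio: r(k) = -\frac{1}{8} * (k-11) / [(k-\frac{6}{5}) (k-\frac{1}{4}) (k+1)] - rational in k, leading ratio -\frac{1}{8}; with t_0 = -\frac{6}{5}, classification follows.


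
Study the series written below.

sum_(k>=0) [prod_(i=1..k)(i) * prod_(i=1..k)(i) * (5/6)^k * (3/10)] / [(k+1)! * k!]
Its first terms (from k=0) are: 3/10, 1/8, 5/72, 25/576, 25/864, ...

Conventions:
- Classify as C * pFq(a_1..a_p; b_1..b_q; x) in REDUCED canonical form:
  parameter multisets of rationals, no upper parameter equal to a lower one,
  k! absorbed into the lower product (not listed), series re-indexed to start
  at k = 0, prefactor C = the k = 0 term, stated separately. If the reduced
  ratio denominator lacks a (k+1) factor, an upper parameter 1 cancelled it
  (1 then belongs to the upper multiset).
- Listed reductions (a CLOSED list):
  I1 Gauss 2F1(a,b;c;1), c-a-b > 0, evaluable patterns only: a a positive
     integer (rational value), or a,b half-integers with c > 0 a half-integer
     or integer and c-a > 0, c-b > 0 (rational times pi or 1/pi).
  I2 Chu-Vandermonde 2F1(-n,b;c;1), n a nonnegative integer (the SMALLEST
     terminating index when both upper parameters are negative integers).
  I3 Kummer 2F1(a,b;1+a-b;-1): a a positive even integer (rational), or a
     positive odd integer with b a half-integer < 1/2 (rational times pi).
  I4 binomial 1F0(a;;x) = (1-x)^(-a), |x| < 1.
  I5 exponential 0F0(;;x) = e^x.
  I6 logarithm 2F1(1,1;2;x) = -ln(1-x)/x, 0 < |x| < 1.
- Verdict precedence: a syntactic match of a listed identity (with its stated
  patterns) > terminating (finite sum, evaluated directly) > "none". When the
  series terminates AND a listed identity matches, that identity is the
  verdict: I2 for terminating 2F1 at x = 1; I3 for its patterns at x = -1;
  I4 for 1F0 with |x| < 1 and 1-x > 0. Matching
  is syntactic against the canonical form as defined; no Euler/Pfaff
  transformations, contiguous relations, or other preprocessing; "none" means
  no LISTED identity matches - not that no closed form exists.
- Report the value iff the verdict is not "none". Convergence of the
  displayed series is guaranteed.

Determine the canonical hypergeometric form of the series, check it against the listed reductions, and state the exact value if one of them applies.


Classification (C = 3/10): 2F1 with upper {1, 1}, lower {2}, argument x = 5/6. Verdict: the logarithmic series (I6) matches (the logarithm: parameters (1,1;2), x = 5/6). Hence: (-9/25) * ln(1/6).

Key observation: t_0 being 3/10, the running product (C = 3/10, x = 5/6) telescopes to a rising factorial.
Consecutive-term ratio: r(k) = (5/6) * (k+1) (k+1) / [(k+2) (k+1)] - rational in k. x = (5/6); t_0 = 3/10; negate the roots.


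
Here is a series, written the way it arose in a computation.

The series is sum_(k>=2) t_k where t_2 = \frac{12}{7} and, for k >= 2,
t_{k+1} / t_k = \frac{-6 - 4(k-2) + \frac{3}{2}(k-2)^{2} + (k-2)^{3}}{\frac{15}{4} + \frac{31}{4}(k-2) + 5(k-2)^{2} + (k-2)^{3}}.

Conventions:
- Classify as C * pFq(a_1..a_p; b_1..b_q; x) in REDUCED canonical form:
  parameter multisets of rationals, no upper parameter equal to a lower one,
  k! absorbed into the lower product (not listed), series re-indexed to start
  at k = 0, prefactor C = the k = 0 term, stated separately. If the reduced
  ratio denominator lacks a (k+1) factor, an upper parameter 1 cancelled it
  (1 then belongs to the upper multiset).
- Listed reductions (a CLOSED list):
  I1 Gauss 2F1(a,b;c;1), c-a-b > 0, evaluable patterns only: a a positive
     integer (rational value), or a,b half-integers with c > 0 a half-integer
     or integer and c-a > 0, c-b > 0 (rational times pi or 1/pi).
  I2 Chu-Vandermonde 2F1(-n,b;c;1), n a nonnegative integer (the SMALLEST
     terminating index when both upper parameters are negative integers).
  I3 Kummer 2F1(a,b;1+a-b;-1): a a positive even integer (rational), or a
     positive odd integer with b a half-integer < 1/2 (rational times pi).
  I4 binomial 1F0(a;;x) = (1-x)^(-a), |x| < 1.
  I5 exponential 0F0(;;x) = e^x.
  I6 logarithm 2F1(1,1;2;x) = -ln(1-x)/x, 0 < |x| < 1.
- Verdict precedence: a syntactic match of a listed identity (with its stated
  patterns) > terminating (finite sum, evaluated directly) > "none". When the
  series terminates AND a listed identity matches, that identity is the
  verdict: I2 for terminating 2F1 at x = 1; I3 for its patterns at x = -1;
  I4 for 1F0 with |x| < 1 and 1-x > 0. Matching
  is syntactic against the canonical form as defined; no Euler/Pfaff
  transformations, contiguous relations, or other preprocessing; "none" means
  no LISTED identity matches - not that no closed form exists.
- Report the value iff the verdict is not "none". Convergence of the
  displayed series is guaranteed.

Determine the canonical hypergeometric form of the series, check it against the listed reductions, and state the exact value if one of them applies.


x = 1 here; the reduced form reads 2F1, upper {-2, 2}, lower {\frac{5}{2}}, C = \frac{12}{7}. Verdict: Chu-Vandermonde (I2) applies (terminating 2F1 at x = 1 with n = 2, b = 2, c = \frac{5}{2}). Value: \frac{36}{245}.

Key step: x = 1 and the ratio is unreduced: k + 3/2 divides both sides (C = 12/7).
Consecutive-term ratio: r(k) = 1 * (k-2) (k+2) / [(k+\frac{5}{2}) (k+1)] - rational in k. x = 1; t_0 = \frac{12}{7}; negate the roots.


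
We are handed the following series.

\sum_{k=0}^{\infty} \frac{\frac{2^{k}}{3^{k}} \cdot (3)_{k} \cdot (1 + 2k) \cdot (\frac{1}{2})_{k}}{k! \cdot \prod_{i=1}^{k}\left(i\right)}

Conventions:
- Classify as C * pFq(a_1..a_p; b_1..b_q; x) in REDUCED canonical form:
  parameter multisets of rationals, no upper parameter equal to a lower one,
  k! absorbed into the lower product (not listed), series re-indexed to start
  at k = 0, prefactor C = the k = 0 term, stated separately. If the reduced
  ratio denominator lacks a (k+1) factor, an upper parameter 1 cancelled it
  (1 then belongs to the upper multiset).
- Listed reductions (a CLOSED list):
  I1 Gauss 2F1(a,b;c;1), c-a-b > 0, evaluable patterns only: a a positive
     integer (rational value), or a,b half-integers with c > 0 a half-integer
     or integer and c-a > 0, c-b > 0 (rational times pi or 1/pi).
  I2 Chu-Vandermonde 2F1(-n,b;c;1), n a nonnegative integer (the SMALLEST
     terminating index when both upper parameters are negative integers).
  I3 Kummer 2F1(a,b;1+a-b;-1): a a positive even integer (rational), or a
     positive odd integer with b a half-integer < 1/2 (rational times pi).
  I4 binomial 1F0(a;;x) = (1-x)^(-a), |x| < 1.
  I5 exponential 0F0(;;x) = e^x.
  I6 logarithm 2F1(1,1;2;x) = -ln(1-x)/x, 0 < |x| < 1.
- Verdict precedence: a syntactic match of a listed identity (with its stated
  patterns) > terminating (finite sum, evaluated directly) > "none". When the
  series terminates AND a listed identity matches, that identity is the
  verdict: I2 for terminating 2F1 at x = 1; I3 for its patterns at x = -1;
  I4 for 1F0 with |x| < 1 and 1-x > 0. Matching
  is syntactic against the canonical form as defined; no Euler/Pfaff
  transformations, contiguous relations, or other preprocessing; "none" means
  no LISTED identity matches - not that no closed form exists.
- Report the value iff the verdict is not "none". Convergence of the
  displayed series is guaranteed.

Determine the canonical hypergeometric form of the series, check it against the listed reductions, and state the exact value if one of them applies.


Reduced: x = \frac{2}{3}, 2F1, upper = {\frac{3}{2}, 3}, lower = {1}, C = 1. Verdict: none - at argument \frac{2}{3} the multisets {\frac{3}{2}, 3} ; {1} match no listed identity.

Key observation: t_0 being 1, the (2k+1) factor (C = 1) shifts (1/2)_k to (3/2)_k.
Term ratio: r(k) = \frac{2}{3} * (k+\frac{3}{2}) (k+3) / [(k+1) (k+1)] - rational in k, leading ratio \frac{2}{3}; with t_0 = 1, classification follows.


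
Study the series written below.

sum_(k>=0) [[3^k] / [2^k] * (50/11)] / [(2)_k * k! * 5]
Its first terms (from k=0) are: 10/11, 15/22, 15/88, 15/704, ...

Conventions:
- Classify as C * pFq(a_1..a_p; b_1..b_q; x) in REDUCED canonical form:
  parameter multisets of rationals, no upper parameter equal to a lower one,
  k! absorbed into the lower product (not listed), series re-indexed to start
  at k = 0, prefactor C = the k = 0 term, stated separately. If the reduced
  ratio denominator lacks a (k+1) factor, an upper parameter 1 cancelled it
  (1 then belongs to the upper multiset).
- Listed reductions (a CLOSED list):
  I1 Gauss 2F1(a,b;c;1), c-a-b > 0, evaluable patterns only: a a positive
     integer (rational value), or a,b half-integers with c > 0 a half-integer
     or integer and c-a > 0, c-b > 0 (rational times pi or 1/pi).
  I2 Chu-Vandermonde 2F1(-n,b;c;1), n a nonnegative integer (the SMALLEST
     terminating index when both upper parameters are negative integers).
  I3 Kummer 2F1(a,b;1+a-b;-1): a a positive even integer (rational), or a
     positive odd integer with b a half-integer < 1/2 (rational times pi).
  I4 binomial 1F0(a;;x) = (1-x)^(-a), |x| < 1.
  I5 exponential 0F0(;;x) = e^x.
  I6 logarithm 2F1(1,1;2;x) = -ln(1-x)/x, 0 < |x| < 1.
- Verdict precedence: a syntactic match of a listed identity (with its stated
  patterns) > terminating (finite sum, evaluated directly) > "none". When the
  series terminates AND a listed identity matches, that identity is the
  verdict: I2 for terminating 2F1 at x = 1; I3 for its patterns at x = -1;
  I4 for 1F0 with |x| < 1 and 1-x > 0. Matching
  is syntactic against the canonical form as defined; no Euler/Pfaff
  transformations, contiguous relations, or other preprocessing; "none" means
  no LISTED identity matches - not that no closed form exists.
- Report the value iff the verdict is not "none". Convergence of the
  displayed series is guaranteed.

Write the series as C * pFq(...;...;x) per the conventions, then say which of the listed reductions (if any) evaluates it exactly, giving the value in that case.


This is 10/11 * 0F1(-; 2; 3/2) in reduced canonical form. Verdict: none here - no I1-I6 shape fits x = 3/2 with lower {2}.

Structural cue: t_0 = 10/11 here, and the two geometric factors (C = 10/11) combine into one argument.
Adjacent-term ratio: r(k) = (3/2) * 1 / [(k+2) (k+1)] ; factor over Q: parameters, x = (3/2), and C = 10/11.


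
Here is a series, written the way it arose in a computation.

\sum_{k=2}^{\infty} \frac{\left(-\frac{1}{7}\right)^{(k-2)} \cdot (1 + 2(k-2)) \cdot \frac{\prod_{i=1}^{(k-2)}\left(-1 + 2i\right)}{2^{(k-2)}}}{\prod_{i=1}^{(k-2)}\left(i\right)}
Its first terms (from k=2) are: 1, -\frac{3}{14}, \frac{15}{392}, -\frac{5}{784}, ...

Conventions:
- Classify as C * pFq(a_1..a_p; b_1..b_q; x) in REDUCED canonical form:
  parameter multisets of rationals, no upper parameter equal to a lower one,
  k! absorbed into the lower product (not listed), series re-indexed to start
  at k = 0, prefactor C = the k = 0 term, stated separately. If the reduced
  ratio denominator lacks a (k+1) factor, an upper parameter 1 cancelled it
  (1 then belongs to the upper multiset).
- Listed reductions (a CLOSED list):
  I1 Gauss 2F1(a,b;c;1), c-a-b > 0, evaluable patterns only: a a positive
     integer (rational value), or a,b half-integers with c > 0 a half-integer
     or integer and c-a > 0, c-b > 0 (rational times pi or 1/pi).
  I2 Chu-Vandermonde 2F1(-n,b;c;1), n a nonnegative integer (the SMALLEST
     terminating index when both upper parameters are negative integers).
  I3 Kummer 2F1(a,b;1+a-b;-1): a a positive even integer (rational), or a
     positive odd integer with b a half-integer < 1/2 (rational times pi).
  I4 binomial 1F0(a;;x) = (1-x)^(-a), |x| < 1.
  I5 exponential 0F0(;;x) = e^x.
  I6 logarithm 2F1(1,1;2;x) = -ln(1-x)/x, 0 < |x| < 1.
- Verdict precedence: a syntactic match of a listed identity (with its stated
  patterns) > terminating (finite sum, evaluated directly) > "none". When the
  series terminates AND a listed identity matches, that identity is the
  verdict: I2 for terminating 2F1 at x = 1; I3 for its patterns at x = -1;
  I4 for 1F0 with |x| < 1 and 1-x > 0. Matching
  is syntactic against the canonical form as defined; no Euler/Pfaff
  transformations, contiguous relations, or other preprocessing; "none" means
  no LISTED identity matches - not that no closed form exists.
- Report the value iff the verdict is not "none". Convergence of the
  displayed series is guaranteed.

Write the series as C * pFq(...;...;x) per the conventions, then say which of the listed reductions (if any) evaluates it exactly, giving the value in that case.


Structural cue: from the first term 1: the product of the first k integers (prefactor 1) is k!.
Ratio: r(k) = -\frac{1}{7} * (k+\frac{3}{2}) / [(k+1)] - rational in k. x = -\frac{1}{7}; t_0 = 1; negate the roots.

The series (x = -\frac{1}{7}) is 1F0: upper {\frac{3}{2}}, lower {-}, prefactor 1. Verdict: binomial (I4) applies (the 1F0 binomial series: exponent -3/2, x = -\frac{1}{7}). Its exact value is \left(\frac{8}{7}\right)^{-\frac{3}{2}}.


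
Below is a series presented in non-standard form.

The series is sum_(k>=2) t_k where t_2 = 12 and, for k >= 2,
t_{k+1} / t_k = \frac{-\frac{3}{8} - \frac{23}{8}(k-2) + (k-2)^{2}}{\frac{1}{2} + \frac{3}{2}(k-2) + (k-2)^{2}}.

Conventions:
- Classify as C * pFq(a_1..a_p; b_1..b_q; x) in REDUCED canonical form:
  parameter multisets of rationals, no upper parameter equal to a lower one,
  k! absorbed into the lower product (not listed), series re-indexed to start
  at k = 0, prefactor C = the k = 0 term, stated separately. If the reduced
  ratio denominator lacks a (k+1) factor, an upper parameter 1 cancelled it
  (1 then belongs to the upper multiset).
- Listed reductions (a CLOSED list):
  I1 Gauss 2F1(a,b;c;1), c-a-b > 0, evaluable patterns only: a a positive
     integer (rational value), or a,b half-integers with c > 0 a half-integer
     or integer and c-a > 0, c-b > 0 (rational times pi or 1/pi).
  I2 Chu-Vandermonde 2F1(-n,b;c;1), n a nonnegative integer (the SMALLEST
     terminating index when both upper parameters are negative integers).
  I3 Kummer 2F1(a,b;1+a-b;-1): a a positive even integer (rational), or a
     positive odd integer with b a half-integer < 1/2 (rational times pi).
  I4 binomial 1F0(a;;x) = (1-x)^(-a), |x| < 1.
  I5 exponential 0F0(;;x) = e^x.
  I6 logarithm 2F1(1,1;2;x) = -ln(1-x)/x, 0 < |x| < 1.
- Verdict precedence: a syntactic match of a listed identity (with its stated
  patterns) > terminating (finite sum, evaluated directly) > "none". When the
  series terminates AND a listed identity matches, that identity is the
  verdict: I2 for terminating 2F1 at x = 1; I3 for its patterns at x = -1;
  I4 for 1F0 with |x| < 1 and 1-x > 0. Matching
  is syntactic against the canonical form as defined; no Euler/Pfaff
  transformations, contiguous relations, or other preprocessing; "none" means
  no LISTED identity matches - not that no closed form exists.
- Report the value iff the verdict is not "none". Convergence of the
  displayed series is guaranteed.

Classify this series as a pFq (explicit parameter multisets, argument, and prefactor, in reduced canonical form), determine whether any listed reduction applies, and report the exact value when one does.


Classification (C = 12): 2F1 with upper {-3, \frac{1}{8}}, lower {\frac{1}{2}}, argument x = 1. Verdict: this is Vandermonde's identity (I2) (terminating 2F1 at x = 1 with n = 3, b = 1/8, c = \frac{1}{2}). Exact value: \frac{627}{80}.

The tell: with t_0 = 12, roots of the ratio polynomials (C = 12) are the negated parameters.
Ratio: r(k) = 1 * (k-3) (k+\frac{1}{8}) / [(k+\frac{1}{2}) (k+1)] ; factor over Q: parameters, x = 1, and C = 12.


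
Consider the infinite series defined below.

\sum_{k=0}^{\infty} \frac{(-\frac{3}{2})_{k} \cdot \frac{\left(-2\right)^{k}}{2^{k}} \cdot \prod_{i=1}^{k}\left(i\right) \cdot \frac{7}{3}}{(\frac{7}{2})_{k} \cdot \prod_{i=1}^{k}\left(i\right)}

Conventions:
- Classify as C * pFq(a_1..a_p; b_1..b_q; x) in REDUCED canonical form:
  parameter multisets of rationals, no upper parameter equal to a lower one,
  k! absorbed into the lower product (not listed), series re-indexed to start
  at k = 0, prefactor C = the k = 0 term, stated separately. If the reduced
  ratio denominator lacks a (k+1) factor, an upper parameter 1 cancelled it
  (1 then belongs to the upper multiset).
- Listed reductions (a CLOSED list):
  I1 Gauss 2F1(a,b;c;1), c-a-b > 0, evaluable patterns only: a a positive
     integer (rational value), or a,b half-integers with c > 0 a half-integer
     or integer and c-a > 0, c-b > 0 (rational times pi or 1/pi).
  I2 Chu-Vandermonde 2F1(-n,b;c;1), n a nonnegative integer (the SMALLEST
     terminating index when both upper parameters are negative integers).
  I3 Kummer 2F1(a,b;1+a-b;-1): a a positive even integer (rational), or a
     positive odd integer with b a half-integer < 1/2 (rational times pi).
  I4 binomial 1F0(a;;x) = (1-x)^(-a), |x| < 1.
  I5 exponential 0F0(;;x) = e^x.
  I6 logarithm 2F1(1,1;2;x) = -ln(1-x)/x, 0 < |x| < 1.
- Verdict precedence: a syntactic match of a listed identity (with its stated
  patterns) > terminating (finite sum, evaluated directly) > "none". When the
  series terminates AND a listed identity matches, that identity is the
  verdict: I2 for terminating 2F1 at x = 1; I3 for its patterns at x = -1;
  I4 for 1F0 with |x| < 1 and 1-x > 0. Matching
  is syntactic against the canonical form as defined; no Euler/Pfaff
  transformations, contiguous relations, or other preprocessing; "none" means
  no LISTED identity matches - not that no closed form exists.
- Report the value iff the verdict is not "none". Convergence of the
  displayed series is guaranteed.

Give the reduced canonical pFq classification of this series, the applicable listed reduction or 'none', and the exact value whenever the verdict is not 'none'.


The tell: with t_0 = \frac{7}{3}, the running product (C = 7/3) telescopes to a rising factorial.
Step ratio: r(k) = -1 * (k-\frac{3}{2}) (k+1) / [(k+\frac{7}{2}) (k+1)] - rational in k. x = -1; t_0 = \frac{7}{3}; negate the roots.

Classification (C = \frac{7}{3}): 2F1 with upper {-\frac{3}{2}, 1}, lower {\frac{7}{2}}, argument x = -1. Verdict: Kummer (I3) fires (x = -1; c = \frac{7}{2} equals 1+a-b for upper {-\frac{3}{2}, 1}: listed pattern). Hence: \frac{35}{32} \cdot \pi.


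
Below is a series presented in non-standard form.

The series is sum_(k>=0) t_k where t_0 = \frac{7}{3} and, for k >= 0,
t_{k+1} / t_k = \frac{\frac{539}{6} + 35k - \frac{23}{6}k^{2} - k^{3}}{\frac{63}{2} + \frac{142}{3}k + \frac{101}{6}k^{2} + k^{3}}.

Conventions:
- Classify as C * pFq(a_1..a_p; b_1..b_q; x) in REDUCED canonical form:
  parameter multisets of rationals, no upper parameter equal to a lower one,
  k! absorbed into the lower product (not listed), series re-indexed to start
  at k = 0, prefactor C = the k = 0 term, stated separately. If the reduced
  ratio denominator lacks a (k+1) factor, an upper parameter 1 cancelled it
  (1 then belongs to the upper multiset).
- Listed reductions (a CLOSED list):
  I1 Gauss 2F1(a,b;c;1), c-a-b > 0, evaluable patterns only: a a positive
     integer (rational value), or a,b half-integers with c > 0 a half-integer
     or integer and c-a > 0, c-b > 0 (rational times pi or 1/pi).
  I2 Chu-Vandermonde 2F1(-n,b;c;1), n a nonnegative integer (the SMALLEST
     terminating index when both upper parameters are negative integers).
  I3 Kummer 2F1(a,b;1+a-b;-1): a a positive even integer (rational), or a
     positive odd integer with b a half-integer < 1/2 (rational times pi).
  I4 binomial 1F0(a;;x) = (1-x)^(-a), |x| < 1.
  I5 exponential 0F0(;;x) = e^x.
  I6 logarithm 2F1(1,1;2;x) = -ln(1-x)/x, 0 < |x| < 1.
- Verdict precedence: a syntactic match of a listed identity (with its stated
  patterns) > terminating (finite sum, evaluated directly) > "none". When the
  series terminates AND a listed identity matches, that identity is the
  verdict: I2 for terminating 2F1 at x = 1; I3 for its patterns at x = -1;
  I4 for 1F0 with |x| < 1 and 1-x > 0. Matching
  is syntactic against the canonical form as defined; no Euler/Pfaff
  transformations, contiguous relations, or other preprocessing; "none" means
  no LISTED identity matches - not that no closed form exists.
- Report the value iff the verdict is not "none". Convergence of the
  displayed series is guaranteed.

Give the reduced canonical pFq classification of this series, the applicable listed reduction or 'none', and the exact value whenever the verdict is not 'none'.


The series (x = -1) is 2F1: upper {-\frac{11}{2}, 7}, lower {\frac{27}{2}}, prefactor \frac{7}{3}. Verdict at x = -1: Kummer's theorem (I3) matches (x = -1; c = \frac{27}{2} equals 1+a-b for upper {-\frac{11}{2}, 7}: listed pattern). Its exact value is \frac{6506875375}{805306368} \cdot \pi.

Key observation: from the first term \frac{7}{3}: factor the ratio over Q (prefactor 7/3): negated roots = parameters.
Consecutive-term ratio: r(k) = -1 * (k-\frac{11}{2}) (k+7) / [(k+\frac{27}{2}) (k+1)] - poly over poly, x = -1 from leading terms; C = \frac{7}{3} at k = 0.


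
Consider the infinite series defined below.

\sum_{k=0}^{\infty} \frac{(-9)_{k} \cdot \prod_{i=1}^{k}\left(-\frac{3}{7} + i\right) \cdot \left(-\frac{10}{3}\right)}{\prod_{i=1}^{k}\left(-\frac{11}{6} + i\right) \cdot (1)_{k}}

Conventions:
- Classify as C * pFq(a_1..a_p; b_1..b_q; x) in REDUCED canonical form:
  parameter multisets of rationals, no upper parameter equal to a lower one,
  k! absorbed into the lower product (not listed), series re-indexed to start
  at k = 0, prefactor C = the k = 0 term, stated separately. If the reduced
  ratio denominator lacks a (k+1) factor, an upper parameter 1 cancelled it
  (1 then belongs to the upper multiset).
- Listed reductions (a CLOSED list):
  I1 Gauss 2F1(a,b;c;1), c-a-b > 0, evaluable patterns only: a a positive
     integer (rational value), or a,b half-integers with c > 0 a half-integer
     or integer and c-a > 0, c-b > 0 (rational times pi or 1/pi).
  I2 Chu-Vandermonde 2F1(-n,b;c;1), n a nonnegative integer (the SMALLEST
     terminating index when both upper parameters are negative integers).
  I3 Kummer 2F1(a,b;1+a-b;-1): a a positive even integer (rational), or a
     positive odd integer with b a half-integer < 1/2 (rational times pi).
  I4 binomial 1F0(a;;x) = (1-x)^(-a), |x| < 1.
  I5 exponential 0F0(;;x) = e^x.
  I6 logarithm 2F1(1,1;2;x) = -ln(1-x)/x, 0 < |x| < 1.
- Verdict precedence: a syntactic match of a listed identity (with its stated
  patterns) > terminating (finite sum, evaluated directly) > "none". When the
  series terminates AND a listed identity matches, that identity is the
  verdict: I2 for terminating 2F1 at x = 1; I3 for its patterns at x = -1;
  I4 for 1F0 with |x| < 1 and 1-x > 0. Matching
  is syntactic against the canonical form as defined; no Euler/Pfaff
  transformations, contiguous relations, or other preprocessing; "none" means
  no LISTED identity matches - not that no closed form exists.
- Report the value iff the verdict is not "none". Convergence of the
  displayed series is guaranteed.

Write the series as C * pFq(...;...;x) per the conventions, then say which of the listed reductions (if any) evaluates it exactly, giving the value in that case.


With C = -\frac{10}{3}: the canonical form is 2F1(-9, \frac{4}{7}; -\frac{5}{6}; 1). Verdict: this is Chu-Vandermonde (I2) (terminating 2F1 at x = 1 with n = 9, b = 4/7, c = -\frac{5}{6}). Exact value: \frac{27791636254677530}{10323583661143389}.

Key observation: from the first term -\frac{10}{3}: the running product (C = -10/3, x = 1) telescopes to a rising factorial.
Term ratio: r(k) = 1 * (k-9) (k+\frac{4}{7}) / [(k-\frac{5}{6}) (k+1)] - rational in k, leading ratio 1; with t_0 = -\frac{10}{3}, classification follows.
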